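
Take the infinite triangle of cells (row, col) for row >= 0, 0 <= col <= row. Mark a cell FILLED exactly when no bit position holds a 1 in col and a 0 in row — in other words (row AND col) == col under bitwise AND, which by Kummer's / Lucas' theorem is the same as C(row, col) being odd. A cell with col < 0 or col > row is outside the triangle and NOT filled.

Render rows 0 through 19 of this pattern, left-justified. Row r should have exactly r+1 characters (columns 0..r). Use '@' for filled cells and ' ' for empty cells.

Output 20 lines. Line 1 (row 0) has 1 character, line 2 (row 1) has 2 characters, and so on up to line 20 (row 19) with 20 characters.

r0=0: @
r1=1: @@
r2=10: @ @
r3=11: @@@@
r4=100: @   @
r5=101: @@  @@
r6=110: @ @ @ @
r7=111: @@@@@@@@
r8=1000: @       @
r9=1001: @@      @@
r10=1010: @ @     @ @
r11=1011: @@@@    @@@@
r12=1100: @   @   @   @
r13=1101: @@  @@  @@  @@
r14=1110: @ @ @ @ @ @ @ @
r15=1111: @@@@@@@@@@@@@@@@
r16=10000: @               @
r17=10001: @@              @@
r18=10010: @ @             @ @
r19=10011: @@@@            @@@@

Answer: @
@@
@ @
@@@@
@   @
@@  @@
@ @ @ @
@@@@@@@@
@       @
@@      @@
@ @     @ @
@@@@    @@@@
@   @   @   @
@@  @@  @@  @@
@ @ @ @ @ @ @ @
@@@@@@@@@@@@@@@@
@               @
@@              @@
@ @             @ @
@@@@            @@@@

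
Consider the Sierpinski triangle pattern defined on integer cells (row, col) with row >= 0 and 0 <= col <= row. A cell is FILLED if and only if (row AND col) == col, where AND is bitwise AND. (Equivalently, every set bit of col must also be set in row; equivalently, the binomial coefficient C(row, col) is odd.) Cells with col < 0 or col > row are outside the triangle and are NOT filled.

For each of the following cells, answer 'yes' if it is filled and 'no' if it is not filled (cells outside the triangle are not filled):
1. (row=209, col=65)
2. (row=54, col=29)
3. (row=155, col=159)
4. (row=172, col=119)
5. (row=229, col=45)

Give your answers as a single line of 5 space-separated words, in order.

(209,65): row=0b11010001, col=0b1000001, row AND col = 0b1000001 = 65; 65 == 65 -> filled
(54,29): row=0b110110, col=0b11101, row AND col = 0b10100 = 20; 20 != 29 -> empty
(155,159): col outside [0, 155] -> not filled
(172,119): row=0b10101100, col=0b1110111, row AND col = 0b100100 = 36; 36 != 119 -> empty
(229,45): row=0b11100101, col=0b101101, row AND col = 0b100101 = 37; 37 != 45 -> empty

Answer: yes no no no no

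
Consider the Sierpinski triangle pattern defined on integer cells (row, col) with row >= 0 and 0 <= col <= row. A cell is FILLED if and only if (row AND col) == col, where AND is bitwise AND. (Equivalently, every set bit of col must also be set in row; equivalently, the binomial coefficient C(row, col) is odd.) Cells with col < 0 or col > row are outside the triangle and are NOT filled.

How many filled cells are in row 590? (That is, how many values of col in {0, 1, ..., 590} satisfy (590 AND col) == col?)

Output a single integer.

590 in binary = 1001001110
popcount(590) = number of 1-bits in 1001001110 = 5
A col c satisfies (590 AND c) == c iff every set bit of c is also set in 590; each of the 5 set bits of 590 can independently be on or off in c.
count = 2^5 = 32

Answer: 32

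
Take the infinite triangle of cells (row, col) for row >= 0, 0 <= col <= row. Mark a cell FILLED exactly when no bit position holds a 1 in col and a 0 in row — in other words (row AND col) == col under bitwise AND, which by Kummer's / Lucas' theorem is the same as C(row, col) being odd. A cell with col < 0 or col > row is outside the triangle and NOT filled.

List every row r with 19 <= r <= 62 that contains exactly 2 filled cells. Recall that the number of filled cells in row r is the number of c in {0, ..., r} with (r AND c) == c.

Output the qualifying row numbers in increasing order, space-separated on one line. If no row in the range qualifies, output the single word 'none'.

Answer: 32

Derivation:
Row r has 2^popcount(r) filled cells, so we need popcount(r) = log2(2) = 1.
Scan r = 19..62 and keep those with exactly 1 one-bits:
r=19=10011 popcount=3 -> skip
r=20=10100 popcount=2 -> skip
r=21=10101 popcount=3 -> skip
r=22=10110 popcount=3 -> skip
r=23=10111 popcount=4 -> skip
r=24=11000 popcount=2 -> skip
r=25=11001 popcount=3 -> skip
r=26=11010 popcount=3 -> skip
r=27=11011 popcount=4 -> skip
r=28=11100 popcount=3 -> skip
r=29=11101 popcount=4 -> skip
r=30=11110 popcount=4 -> skip
r=31=11111 popcount=5 -> skip
r=32=100000 popcount=1 -> KEEP
r=33=100001 popcount=2 -> skip
r=34=100010 popcount=2 -> skip
r=35=100011 popcount=3 -> skip
r=36=100100 popcount=2 -> skip
r=37=100101 popcount=3 -> skip
r=38=100110 popcount=3 -> skip
r=39=100111 popcount=4 -> skip
r=40=101000 popcount=2 -> skip
r=41=101001 popcount=3 -> skip
r=42=101010 popcount=3 -> skip
r=43=101011 popcount=4 -> skip
r=44=101100 popcount=3 -> skip
r=45=101101 popcount=4 -> skip
r=46=101110 popcount=4 -> skip
r=47=101111 popcount=5 -> skip
r=48=110000 popcount=2 -> skip
r=49=110001 popcount=3 -> skip
r=50=110010 popcount=3 -> skip
r=51=110011 popcount=4 -> skip
r=52=110100 popcount=3 -> skip
r=53=110101 popcount=4 -> skip
r=54=110110 popcount=4 -> skip
r=55=110111 popcount=5 -> skip
r=56=111000 popcount=3 -> skip
r=57=111001 popcount=4 -> skip
r=58=111010 popcount=4 -> skip
r=59=111011 popcount=5 -> skip
r=60=111100 popcount=4 -> skip
r=61=111101 popcount=5 -> skip
r=62=111110 popcount=5 -> skip
Kept rows: 32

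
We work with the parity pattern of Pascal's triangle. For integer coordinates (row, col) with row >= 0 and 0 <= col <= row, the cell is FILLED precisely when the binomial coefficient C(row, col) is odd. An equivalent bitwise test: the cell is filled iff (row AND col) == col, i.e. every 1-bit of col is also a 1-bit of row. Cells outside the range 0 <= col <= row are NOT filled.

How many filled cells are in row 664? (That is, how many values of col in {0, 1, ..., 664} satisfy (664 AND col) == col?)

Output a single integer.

Answer: 16

Derivation:
664 in binary = 1010011000
popcount(664) = number of 1-bits in 1010011000 = 4
A col c satisfies (664 AND c) == c iff every set bit of c is also set in 664; each of the 4 set bits of 664 can independently be on or off in c.
count = 2^4 = 16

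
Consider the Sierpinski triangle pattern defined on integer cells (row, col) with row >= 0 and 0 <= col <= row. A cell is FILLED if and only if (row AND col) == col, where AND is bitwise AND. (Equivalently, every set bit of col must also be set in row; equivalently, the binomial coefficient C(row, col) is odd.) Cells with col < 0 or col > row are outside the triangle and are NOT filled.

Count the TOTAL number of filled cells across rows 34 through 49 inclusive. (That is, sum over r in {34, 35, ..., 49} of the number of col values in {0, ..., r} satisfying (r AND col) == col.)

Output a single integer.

r34=100010 pc2: +4 =4
r35=100011 pc3: +8 =12
r36=100100 pc2: +4 =16
r37=100101 pc3: +8 =24
r38=100110 pc3: +8 =32
r39=100111 pc4: +16 =48
r40=101000 pc2: +4 =52
r41=101001 pc3: +8 =60
r42=101010 pc3: +8 =68
r43=101011 pc4: +16 =84
r44=101100 pc3: +8 =92
r45=101101 pc4: +16 =108
r46=101110 pc4: +16 =124
r47=101111 pc5: +32 =156
r48=110000 pc2: +4 =160
r49=110001 pc3: +8 =168

Answer: 168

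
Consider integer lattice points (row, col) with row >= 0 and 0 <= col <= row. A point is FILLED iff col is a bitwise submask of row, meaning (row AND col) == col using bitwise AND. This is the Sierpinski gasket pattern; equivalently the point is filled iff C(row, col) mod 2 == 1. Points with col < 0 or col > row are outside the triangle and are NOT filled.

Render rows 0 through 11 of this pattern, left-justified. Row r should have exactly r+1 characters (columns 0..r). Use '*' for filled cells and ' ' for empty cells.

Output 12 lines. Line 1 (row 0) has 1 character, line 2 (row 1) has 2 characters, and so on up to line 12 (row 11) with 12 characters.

r0=0: *
r1=1: **
r2=10: * *
r3=11: ****
r4=100: *   *
r5=101: **  **
r6=110: * * * *
r7=111: ********
r8=1000: *       *
r9=1001: **      **
r10=1010: * *     * *
r11=1011: ****    ****

Answer: *
**
* *
****
*   *
**  **
* * * *
********
*       *
**      **
* *     * *
****    ****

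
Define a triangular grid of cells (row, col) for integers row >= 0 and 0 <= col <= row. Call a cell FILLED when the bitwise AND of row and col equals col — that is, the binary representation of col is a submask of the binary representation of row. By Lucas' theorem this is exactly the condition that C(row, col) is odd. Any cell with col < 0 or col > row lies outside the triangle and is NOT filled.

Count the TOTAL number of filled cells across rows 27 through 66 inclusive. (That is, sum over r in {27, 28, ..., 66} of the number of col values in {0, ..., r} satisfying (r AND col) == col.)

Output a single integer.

r27=11011 pc4: +16 =16
r28=11100 pc3: +8 =24
r29=11101 pc4: +16 =40
r30=11110 pc4: +16 =56
r31=11111 pc5: +32 =88
r32=100000 pc1: +2 =90
r33=100001 pc2: +4 =94
r34=100010 pc2: +4 =98
r35=100011 pc3: +8 =106
r36=100100 pc2: +4 =110
r37=100101 pc3: +8 =118
r38=100110 pc3: +8 =126
r39=100111 pc4: +16 =142
r40=101000 pc2: +4 =146
r41=101001 pc3: +8 =154
r42=101010 pc3: +8 =162
r43=101011 pc4: +16 =178
r44=101100 pc3: +8 =186
r45=101101 pc4: +16 =202
r46=101110 pc4: +16 =218
r47=101111 pc5: +32 =250
r48=110000 pc2: +4 =254
r49=110001 pc3: +8 =262
r50=110010 pc3: +8 =270
r51=110011 pc4: +16 =286
r52=110100 pc3: +8 =294
r53=110101 pc4: +16 =310
r54=110110 pc4: +16 =326
r55=110111 pc5: +32 =358
r56=111000 pc3: +8 =366
r57=111001 pc4: +16 =382
r58=111010 pc4: +16 =398
r59=111011 pc5: +32 =430
r60=111100 pc4: +16 =446
r61=111101 pc5: +32 =478
r62=111110 pc5: +32 =510
r63=111111 pc6: +64 =574
r64=1000000 pc1: +2 =576
r65=1000001 pc2: +4 =580
r66=1000010 pc2: +4 =584

Answer: 584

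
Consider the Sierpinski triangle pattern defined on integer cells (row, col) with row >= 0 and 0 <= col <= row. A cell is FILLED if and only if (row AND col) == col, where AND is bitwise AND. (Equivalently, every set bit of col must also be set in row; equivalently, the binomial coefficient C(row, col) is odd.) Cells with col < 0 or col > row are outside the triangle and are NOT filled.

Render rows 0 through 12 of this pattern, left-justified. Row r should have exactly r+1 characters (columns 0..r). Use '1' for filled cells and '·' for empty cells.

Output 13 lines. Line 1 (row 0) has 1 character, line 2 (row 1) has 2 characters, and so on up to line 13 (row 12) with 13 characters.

Answer: 1
11
1·1
1111
1···1
11··11
1·1·1·1
11111111
1·······1
11······11
1·1·····1·1
1111····1111
1···1···1···1

Derivation:
r0=0: 1
r1=1: 11
r2=10: 1·1
r3=11: 1111
r4=100: 1···1
r5=101: 11··11
r6=110: 1·1·1·1
r7=111: 11111111
r8=1000: 1·······1
r9=1001: 11······11
r10=1010: 1·1·····1·1
r11=1011: 1111····1111
r12=1100: 1···1···1···1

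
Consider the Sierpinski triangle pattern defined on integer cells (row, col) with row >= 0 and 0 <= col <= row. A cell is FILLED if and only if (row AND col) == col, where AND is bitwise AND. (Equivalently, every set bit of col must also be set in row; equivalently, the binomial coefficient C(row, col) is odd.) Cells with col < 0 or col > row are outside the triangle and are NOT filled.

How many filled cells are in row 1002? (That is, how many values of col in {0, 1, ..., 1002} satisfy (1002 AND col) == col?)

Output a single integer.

Answer: 128

Derivation:
1002 in binary = 1111101010
popcount(1002) = number of 1-bits in 1111101010 = 7
A col c satisfies (1002 AND c) == c iff every set bit of c is also set in 1002; each of the 7 set bits of 1002 can independently be on or off in c.
count = 2^7 = 128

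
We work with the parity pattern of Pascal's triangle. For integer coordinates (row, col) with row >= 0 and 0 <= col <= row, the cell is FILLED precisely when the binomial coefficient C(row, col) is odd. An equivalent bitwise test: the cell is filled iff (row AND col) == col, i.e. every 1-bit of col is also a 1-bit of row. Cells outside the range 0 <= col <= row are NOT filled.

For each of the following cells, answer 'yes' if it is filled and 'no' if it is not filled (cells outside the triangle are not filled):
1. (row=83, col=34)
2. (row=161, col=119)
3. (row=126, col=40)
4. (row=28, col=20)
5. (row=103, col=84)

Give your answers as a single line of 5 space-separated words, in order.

Answer: no no yes yes no

Derivation:
(83,34): row=0b1010011, col=0b100010, row AND col = 0b10 = 2; 2 != 34 -> empty
(161,119): row=0b10100001, col=0b1110111, row AND col = 0b100001 = 33; 33 != 119 -> empty
(126,40): row=0b1111110, col=0b101000, row AND col = 0b101000 = 40; 40 == 40 -> filled
(28,20): row=0b11100, col=0b10100, row AND col = 0b10100 = 20; 20 == 20 -> filled
(103,84): row=0b1100111, col=0b1010100, row AND col = 0b1000100 = 68; 68 != 84 -> empty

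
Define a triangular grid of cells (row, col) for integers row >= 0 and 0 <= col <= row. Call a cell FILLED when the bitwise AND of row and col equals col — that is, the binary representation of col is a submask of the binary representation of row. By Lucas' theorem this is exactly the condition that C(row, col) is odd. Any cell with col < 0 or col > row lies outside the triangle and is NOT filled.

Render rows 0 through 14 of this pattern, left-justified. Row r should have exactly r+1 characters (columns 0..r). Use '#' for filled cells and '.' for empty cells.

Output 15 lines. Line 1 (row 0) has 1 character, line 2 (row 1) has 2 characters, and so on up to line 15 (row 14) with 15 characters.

Answer: #
##
#.#
####
#...#
##..##
#.#.#.#
########
#.......#
##......##
#.#.....#.#
####....####
#...#...#...#
##..##..##..##
#.#.#.#.#.#.#.#

Derivation:
r0=0: #
r1=1: ##
r2=10: #.#
r3=11: ####
r4=100: #...#
r5=101: ##..##
r6=110: #.#.#.#
r7=111: ########
r8=1000: #.......#
r9=1001: ##......##
r10=1010: #.#.....#.#
r11=1011: ####....####
r12=1100: #...#...#...#
r13=1101: ##..##..##..##
r14=1110: #.#.#.#.#.#.#.#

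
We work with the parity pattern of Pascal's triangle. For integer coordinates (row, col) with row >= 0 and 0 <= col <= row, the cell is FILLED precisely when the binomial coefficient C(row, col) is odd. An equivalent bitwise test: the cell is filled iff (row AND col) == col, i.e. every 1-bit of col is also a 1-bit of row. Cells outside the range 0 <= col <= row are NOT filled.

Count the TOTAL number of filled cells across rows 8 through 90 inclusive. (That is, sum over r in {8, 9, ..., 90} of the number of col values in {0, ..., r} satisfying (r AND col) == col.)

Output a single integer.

r8=1000 pc1: +2 =2
r9=1001 pc2: +4 =6
r10=1010 pc2: +4 =10
r11=1011 pc3: +8 =18
r12=1100 pc2: +4 =22
r13=1101 pc3: +8 =30
r14=1110 pc3: +8 =38
r15=1111 pc4: +16 =54
r16=10000 pc1: +2 =56
r17=10001 pc2: +4 =60
r18=10010 pc2: +4 =64
r19=10011 pc3: +8 =72
r20=10100 pc2: +4 =76
r21=10101 pc3: +8 =84
r22=10110 pc3: +8 =92
r23=10111 pc4: +16 =108
r24=11000 pc2: +4 =112
r25=11001 pc3: +8 =120
r26=11010 pc3: +8 =128
r27=11011 pc4: +16 =144
r28=11100 pc3: +8 =152
r29=11101 pc4: +16 =168
r30=11110 pc4: +16 =184
r31=11111 pc5: +32 =216
r32=100000 pc1: +2 =218
r33=100001 pc2: +4 =222
r34=100010 pc2: +4 =226
r35=100011 pc3: +8 =234
r36=100100 pc2: +4 =238
r37=100101 pc3: +8 =246
r38=100110 pc3: +8 =254
r39=100111 pc4: +16 =270
r40=101000 pc2: +4 =274
r41=101001 pc3: +8 =282
r42=101010 pc3: +8 =290
r43=101011 pc4: +16 =306
r44=101100 pc3: +8 =314
r45=101101 pc4: +16 =330
r46=101110 pc4: +16 =346
r47=101111 pc5: +32 =378
r48=110000 pc2: +4 =382
r49=110001 pc3: +8 =390
r50=110010 pc3: +8 =398
r51=110011 pc4: +16 =414
r52=110100 pc3: +8 =422
r53=110101 pc4: +16 =438
r54=110110 pc4: +16 =454
r55=110111 pc5: +32 =486
r56=111000 pc3: +8 =494
r57=111001 pc4: +16 =510
r58=111010 pc4: +16 =526
r59=111011 pc5: +32 =558
r60=111100 pc4: +16 =574
r61=111101 pc5: +32 =606
r62=111110 pc5: +32 =638
r63=111111 pc6: +64 =702
r64=1000000 pc1: +2 =704
r65=1000001 pc2: +4 =708
r66=1000010 pc2: +4 =712
r67=1000011 pc3: +8 =720
r68=1000100 pc2: +4 =724
r69=1000101 pc3: +8 =732
r70=1000110 pc3: +8 =740
r71=1000111 pc4: +16 =756
r72=1001000 pc2: +4 =760
r73=1001001 pc3: +8 =768
r74=1001010 pc3: +8 =776
r75=1001011 pc4: +16 =792
r76=1001100 pc3: +8 =800
r77=1001101 pc4: +16 =816
r78=1001110 pc4: +16 =832
r79=1001111 pc5: +32 =864
r80=1010000 pc2: +4 =868
r81=1010001 pc3: +8 =876
r82=1010010 pc3: +8 =884
r83=1010011 pc4: +16 =900
r84=1010100 pc3: +8 =908
r85=1010101 pc4: +16 =924
r86=1010110 pc4: +16 =940
r87=1010111 pc5: +32 =972
r88=1011000 pc3: +8 =980
r89=1011001 pc4: +16 =996
r90=1011010 pc4: +16 =1012

Answer: 1012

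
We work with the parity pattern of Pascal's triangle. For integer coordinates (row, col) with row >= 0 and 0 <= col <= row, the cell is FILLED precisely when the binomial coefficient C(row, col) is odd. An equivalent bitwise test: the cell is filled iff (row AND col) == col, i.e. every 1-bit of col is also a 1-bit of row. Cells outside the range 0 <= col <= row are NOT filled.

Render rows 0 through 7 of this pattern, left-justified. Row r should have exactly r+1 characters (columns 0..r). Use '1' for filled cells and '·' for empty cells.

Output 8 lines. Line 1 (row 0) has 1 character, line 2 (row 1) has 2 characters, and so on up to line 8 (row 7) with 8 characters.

Answer: 1
11
1·1
1111
1···1
11··11
1·1·1·1
11111111

Derivation:
r0=0: 1
r1=1: 11
r2=10: 1·1
r3=11: 1111
r4=100: 1···1
r5=101: 11··11
r6=110: 1·1·1·1
r7=111: 11111111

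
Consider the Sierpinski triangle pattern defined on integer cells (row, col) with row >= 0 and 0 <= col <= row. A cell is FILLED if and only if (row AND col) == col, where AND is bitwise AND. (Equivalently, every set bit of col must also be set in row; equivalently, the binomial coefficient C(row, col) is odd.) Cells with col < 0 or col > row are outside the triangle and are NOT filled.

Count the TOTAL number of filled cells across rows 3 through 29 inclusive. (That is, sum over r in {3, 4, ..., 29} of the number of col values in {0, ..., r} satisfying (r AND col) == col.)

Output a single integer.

r3=11 pc2: +4 =4
r4=100 pc1: +2 =6
r5=101 pc2: +4 =10
r6=110 pc2: +4 =14
r7=111 pc3: +8 =22
r8=1000 pc1: +2 =24
r9=1001 pc2: +4 =28
r10=1010 pc2: +4 =32
r11=1011 pc3: +8 =40
r12=1100 pc2: +4 =44
r13=1101 pc3: +8 =52
r14=1110 pc3: +8 =60
r15=1111 pc4: +16 =76
r16=10000 pc1: +2 =78
r17=10001 pc2: +4 =82
r18=10010 pc2: +4 =86
r19=10011 pc3: +8 =94
r20=10100 pc2: +4 =98
r21=10101 pc3: +8 =106
r22=10110 pc3: +8 =114
r23=10111 pc4: +16 =130
r24=11000 pc2: +4 =134
r25=11001 pc3: +8 =142
r26=11010 pc3: +8 =150
r27=11011 pc4: +16 =166
r28=11100 pc3: +8 =174
r29=11101 pc4: +16 =190

Answer: 190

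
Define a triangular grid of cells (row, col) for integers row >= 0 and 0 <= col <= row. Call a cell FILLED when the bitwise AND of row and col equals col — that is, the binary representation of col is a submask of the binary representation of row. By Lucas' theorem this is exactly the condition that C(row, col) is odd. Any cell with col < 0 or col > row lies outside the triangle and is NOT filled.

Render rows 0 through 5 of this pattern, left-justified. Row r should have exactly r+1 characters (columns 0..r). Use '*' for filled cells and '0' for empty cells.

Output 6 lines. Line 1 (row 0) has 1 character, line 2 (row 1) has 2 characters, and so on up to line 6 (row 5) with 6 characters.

r0=0: *
r1=1: **
r2=10: *0*
r3=11: ****
r4=100: *000*
r5=101: **00**

Answer: *
**
*0*
****
*000*
**00**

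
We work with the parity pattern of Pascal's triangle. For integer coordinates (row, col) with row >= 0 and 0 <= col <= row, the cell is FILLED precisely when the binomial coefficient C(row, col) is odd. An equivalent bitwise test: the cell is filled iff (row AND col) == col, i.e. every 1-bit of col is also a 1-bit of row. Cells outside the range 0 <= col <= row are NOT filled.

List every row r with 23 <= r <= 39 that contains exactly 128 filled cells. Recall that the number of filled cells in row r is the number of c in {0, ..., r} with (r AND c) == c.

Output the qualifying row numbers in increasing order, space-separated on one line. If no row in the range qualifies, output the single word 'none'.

Row r has 2^popcount(r) filled cells, so we need popcount(r) = log2(128) = 7.
Scan r = 23..39 and keep those with exactly 7 one-bits:
r=23=10111 popcount=4 -> skip
r=24=11000 popcount=2 -> skip
r=25=11001 popcount=3 -> skip
r=26=11010 popcount=3 -> skip
r=27=11011 popcount=4 -> skip
r=28=11100 popcount=3 -> skip
r=29=11101 popcount=4 -> skip
r=30=11110 popcount=4 -> skip
r=31=11111 popcount=5 -> skip
r=32=100000 popcount=1 -> skip
r=33=100001 popcount=2 -> skip
r=34=100010 popcount=2 -> skip
r=35=100011 popcount=3 -> skip
r=36=100100 popcount=2 -> skip
r=37=100101 popcount=3 -> skip
r=38=100110 popcount=3 -> skip
r=39=100111 popcount=4 -> skip
Kept rows: none

Answer: none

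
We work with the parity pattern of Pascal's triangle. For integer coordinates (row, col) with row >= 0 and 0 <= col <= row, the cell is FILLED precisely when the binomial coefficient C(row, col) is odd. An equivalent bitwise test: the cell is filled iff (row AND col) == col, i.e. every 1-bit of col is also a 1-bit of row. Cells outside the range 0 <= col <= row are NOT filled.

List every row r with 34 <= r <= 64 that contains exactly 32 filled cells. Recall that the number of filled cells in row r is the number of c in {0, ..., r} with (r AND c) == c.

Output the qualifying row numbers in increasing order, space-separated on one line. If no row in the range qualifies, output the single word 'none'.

Row r has 2^popcount(r) filled cells, so we need popcount(r) = log2(32) = 5.
Scan r = 34..64 and keep those with exactly 5 one-bits:
r=34=100010 popcount=2 -> skip
r=35=100011 popcount=3 -> skip
r=36=100100 popcount=2 -> skip
r=37=100101 popcount=3 -> skip
r=38=100110 popcount=3 -> skip
r=39=100111 popcount=4 -> skip
r=40=101000 popcount=2 -> skip
r=41=101001 popcount=3 -> skip
r=42=101010 popcount=3 -> skip
r=43=101011 popcount=4 -> skip
r=44=101100 popcount=3 -> skip
r=45=101101 popcount=4 -> skip
r=46=101110 popcount=4 -> skip
r=47=101111 popcount=5 -> KEEP
r=48=110000 popcount=2 -> skip
r=49=110001 popcount=3 -> skip
r=50=110010 popcount=3 -> skip
r=51=110011 popcount=4 -> skip
r=52=110100 popcount=3 -> skip
r=53=110101 popcount=4 -> skip
r=54=110110 popcount=4 -> skip
r=55=110111 popcount=5 -> KEEP
r=56=111000 popcount=3 -> skip
r=57=111001 popcount=4 -> skip
r=58=111010 popcount=4 -> skip
r=59=111011 popcount=5 -> KEEP
r=60=111100 popcount=4 -> skip
r=61=111101 popcount=5 -> KEEP
r=62=111110 popcount=5 -> KEEP
r=63=111111 popcount=6 -> skip
r=64=1000000 popcount=1 -> skip
Kept rows: 47 55 59 61 62

Answer: 47 55 59 61 62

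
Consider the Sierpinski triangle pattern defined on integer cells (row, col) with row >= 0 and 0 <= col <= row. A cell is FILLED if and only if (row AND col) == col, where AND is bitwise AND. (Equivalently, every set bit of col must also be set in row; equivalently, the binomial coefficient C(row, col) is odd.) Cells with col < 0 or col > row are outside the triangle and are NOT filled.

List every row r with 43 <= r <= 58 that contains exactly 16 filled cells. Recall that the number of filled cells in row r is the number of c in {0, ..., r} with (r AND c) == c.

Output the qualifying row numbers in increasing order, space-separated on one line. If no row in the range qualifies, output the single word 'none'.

Row r has 2^popcount(r) filled cells, so we need popcount(r) = log2(16) = 4.
Scan r = 43..58 and keep those with exactly 4 one-bits:
r=43=101011 popcount=4 -> KEEP
r=44=101100 popcount=3 -> skip
r=45=101101 popcount=4 -> KEEP
r=46=101110 popcount=4 -> KEEP
r=47=101111 popcount=5 -> skip
r=48=110000 popcount=2 -> skip
r=49=110001 popcount=3 -> skip
r=50=110010 popcount=3 -> skip
r=51=110011 popcount=4 -> KEEP
r=52=110100 popcount=3 -> skip
r=53=110101 popcount=4 -> KEEP
r=54=110110 popcount=4 -> KEEP
r=55=110111 popcount=5 -> skip
r=56=111000 popcount=3 -> skip
r=57=111001 popcount=4 -> KEEP
r=58=111010 popcount=4 -> KEEP
Kept rows: 43 45 46 51 53 54 57 58

Answer: 43 45 46 51 53 54 57 58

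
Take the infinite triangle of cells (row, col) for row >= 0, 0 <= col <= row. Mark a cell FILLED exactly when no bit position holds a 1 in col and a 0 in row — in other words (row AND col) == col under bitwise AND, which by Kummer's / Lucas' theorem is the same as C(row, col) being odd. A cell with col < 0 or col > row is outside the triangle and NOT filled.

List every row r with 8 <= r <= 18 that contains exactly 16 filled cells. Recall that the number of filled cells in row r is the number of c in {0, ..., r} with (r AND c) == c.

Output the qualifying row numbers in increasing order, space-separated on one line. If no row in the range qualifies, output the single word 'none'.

Answer: 15

Derivation:
Row r has 2^popcount(r) filled cells, so we need popcount(r) = log2(16) = 4.
Scan r = 8..18 and keep those with exactly 4 one-bits:
r=8=1000 popcount=1 -> skip
r=9=1001 popcount=2 -> skip
r=10=1010 popcount=2 -> skip
r=11=1011 popcount=3 -> skip
r=12=1100 popcount=2 -> skip
r=13=1101 popcount=3 -> skip
r=14=1110 popcount=3 -> skip
r=15=1111 popcount=4 -> KEEP
r=16=10000 popcount=1 -> skip
r=17=10001 popcount=2 -> skip
r=18=10010 popcount=2 -> skip
Kept rows: 15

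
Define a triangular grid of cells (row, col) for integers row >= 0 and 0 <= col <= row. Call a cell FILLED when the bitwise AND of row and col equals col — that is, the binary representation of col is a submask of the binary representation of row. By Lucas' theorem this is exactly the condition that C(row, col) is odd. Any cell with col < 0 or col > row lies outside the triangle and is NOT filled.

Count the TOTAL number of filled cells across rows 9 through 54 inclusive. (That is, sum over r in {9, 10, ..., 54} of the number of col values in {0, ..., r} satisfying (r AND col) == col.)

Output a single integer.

r9=1001 pc2: +4 =4
r10=1010 pc2: +4 =8
r11=1011 pc3: +8 =16
r12=1100 pc2: +4 =20
r13=1101 pc3: +8 =28
r14=1110 pc3: +8 =36
r15=1111 pc4: +16 =52
r16=10000 pc1: +2 =54
r17=10001 pc2: +4 =58
r18=10010 pc2: +4 =62
r19=10011 pc3: +8 =70
r20=10100 pc2: +4 =74
r21=10101 pc3: +8 =82
r22=10110 pc3: +8 =90
r23=10111 pc4: +16 =106
r24=11000 pc2: +4 =110
r25=11001 pc3: +8 =118
r26=11010 pc3: +8 =126
r27=11011 pc4: +16 =142
r28=11100 pc3: +8 =150
r29=11101 pc4: +16 =166
r30=11110 pc4: +16 =182
r31=11111 pc5: +32 =214
r32=100000 pc1: +2 =216
r33=100001 pc2: +4 =220
r34=100010 pc2: +4 =224
r35=100011 pc3: +8 =232
r36=100100 pc2: +4 =236
r37=100101 pc3: +8 =244
r38=100110 pc3: +8 =252
r39=100111 pc4: +16 =268
r40=101000 pc2: +4 =272
r41=101001 pc3: +8 =280
r42=101010 pc3: +8 =288
r43=101011 pc4: +16 =304
r44=101100 pc3: +8 =312
r45=101101 pc4: +16 =328
r46=101110 pc4: +16 =344
r47=101111 pc5: +32 =376
r48=110000 pc2: +4 =380
r49=110001 pc3: +8 =388
r50=110010 pc3: +8 =396
r51=110011 pc4: +16 =412
r52=110100 pc3: +8 =420
r53=110101 pc4: +16 =436
r54=110110 pc4: +16 =452

Answer: 452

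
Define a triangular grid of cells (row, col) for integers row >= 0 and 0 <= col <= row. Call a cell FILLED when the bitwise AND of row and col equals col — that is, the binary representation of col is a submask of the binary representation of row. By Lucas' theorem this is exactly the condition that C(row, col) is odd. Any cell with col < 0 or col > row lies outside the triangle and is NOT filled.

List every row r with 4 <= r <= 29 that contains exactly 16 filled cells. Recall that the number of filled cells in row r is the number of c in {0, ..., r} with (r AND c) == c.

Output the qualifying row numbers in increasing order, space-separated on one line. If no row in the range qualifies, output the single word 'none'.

Row r has 2^popcount(r) filled cells, so we need popcount(r) = log2(16) = 4.
Scan r = 4..29 and keep those with exactly 4 one-bits:
r=4=100 popcount=1 -> skip
r=5=101 popcount=2 -> skip
r=6=110 popcount=2 -> skip
r=7=111 popcount=3 -> skip
r=8=1000 popcount=1 -> skip
r=9=1001 popcount=2 -> skip
r=10=1010 popcount=2 -> skip
r=11=1011 popcount=3 -> skip
r=12=1100 popcount=2 -> skip
r=13=1101 popcount=3 -> skip
r=14=1110 popcount=3 -> skip
r=15=1111 popcount=4 -> KEEP
r=16=10000 popcount=1 -> skip
r=17=10001 popcount=2 -> skip
r=18=10010 popcount=2 -> skip
r=19=10011 popcount=3 -> skip
r=20=10100 popcount=2 -> skip
r=21=10101 popcount=3 -> skip
r=22=10110 popcount=3 -> skip
r=23=10111 popcount=4 -> KEEP
r=24=11000 popcount=2 -> skip
r=25=11001 popcount=3 -> skip
r=26=11010 popcount=3 -> skip
r=27=11011 popcount=4 -> KEEP
r=28=11100 popcount=3 -> skip
r=29=11101 popcount=4 -> KEEP
Kept rows: 15 23 27 29

Answer: 15 23 27 29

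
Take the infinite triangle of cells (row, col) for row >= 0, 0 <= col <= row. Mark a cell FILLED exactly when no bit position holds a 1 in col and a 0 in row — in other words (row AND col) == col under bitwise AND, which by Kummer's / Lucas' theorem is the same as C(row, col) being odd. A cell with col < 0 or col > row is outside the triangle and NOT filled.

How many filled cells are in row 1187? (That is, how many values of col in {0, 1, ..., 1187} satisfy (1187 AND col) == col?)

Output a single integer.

1187 in binary = 10010100011
popcount(1187) = number of 1-bits in 10010100011 = 5
A col c satisfies (1187 AND c) == c iff every set bit of c is also set in 1187; each of the 5 set bits of 1187 can independently be on or off in c.
count = 2^5 = 32

Answer: 32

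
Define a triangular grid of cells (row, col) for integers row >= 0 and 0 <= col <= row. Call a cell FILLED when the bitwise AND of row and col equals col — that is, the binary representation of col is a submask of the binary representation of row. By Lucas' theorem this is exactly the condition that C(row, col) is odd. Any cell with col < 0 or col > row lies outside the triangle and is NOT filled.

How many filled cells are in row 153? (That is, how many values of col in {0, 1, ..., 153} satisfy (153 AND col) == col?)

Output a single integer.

153 in binary = 10011001
popcount(153) = number of 1-bits in 10011001 = 4
A col c satisfies (153 AND c) == c iff every set bit of c is also set in 153; each of the 4 set bits of 153 can independently be on or off in c.
count = 2^4 = 16

Answer: 16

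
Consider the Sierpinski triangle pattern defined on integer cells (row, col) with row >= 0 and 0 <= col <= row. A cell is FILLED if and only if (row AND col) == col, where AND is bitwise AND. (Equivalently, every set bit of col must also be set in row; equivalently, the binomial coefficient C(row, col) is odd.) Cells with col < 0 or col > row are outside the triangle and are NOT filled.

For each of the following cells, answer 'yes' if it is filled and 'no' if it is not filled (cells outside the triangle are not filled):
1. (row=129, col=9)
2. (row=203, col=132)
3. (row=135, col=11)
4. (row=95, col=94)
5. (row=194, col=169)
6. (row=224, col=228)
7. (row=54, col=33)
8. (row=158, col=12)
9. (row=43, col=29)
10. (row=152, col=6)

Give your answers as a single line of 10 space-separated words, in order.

Answer: no no no yes no no no yes no no

Derivation:
(129,9): row=0b10000001, col=0b1001, row AND col = 0b1 = 1; 1 != 9 -> empty
(203,132): row=0b11001011, col=0b10000100, row AND col = 0b10000000 = 128; 128 != 132 -> empty
(135,11): row=0b10000111, col=0b1011, row AND col = 0b11 = 3; 3 != 11 -> empty
(95,94): row=0b1011111, col=0b1011110, row AND col = 0b1011110 = 94; 94 == 94 -> filled
(194,169): row=0b11000010, col=0b10101001, row AND col = 0b10000000 = 128; 128 != 169 -> empty
(224,228): col outside [0, 224] -> not filled
(54,33): row=0b110110, col=0b100001, row AND col = 0b100000 = 32; 32 != 33 -> empty
(158,12): row=0b10011110, col=0b1100, row AND col = 0b1100 = 12; 12 == 12 -> filled
(43,29): row=0b101011, col=0b11101, row AND col = 0b1001 = 9; 9 != 29 -> empty
(152,6): row=0b10011000, col=0b110, row AND col = 0b0 = 0; 0 != 6 -> empty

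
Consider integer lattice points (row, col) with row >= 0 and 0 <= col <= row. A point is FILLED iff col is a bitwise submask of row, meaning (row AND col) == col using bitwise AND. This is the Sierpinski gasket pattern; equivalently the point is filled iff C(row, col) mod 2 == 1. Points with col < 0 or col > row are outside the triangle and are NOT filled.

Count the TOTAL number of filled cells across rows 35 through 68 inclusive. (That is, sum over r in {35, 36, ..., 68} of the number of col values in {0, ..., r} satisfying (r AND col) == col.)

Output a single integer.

Answer: 498

Derivation:
r35=100011 pc3: +8 =8
r36=100100 pc2: +4 =12
r37=100101 pc3: +8 =20
r38=100110 pc3: +8 =28
r39=100111 pc4: +16 =44
r40=101000 pc2: +4 =48
r41=101001 pc3: +8 =56
r42=101010 pc3: +8 =64
r43=101011 pc4: +16 =80
r44=101100 pc3: +8 =88
r45=101101 pc4: +16 =104
r46=101110 pc4: +16 =120
r47=101111 pc5: +32 =152
r48=110000 pc2: +4 =156
r49=110001 pc3: +8 =164
r50=110010 pc3: +8 =172
r51=110011 pc4: +16 =188
r52=110100 pc3: +8 =196
r53=110101 pc4: +16 =212
r54=110110 pc4: +16 =228
r55=110111 pc5: +32 =260
r56=111000 pc3: +8 =268
r57=111001 pc4: +16 =284
r58=111010 pc4: +16 =300
r59=111011 pc5: +32 =332
r60=111100 pc4: +16 =348
r61=111101 pc5: +32 =380
r62=111110 pc5: +32 =412
r63=111111 pc6: +64 =476
r64=1000000 pc1: +2 =478
r65=1000001 pc2: +4 =482
r66=1000010 pc2: +4 =486
r67=1000011 pc3: +8 =494
r68=1000100 pc2: +4 =498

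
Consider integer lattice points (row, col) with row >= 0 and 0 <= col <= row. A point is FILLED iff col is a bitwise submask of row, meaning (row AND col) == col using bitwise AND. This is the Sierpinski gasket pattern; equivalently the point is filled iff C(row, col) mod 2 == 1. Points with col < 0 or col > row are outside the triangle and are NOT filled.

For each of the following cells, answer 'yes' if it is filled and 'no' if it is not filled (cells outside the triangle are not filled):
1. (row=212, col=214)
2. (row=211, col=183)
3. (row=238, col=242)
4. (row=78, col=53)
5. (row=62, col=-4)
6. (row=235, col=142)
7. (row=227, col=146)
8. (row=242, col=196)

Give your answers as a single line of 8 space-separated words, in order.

Answer: no no no no no no no no

Derivation:
(212,214): col outside [0, 212] -> not filled
(211,183): row=0b11010011, col=0b10110111, row AND col = 0b10010011 = 147; 147 != 183 -> empty
(238,242): col outside [0, 238] -> not filled
(78,53): row=0b1001110, col=0b110101, row AND col = 0b100 = 4; 4 != 53 -> empty
(62,-4): col outside [0, 62] -> not filled
(235,142): row=0b11101011, col=0b10001110, row AND col = 0b10001010 = 138; 138 != 142 -> empty
(227,146): row=0b11100011, col=0b10010010, row AND col = 0b10000010 = 130; 130 != 146 -> empty
(242,196): row=0b11110010, col=0b11000100, row AND col = 0b11000000 = 192; 192 != 196 -> empty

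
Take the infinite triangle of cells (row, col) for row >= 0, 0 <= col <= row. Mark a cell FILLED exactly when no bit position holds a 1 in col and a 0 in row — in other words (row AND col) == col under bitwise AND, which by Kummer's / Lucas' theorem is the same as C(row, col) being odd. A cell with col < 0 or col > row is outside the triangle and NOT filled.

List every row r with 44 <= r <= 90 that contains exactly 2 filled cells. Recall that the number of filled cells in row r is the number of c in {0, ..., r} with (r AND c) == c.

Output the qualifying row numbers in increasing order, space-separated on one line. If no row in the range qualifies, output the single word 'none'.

Answer: 64

Derivation:
Row r has 2^popcount(r) filled cells, so we need popcount(r) = log2(2) = 1.
Scan r = 44..90 and keep those with exactly 1 one-bits:
r=44=101100 popcount=3 -> skip
r=45=101101 popcount=4 -> skip
r=46=101110 popcount=4 -> skip
r=47=101111 popcount=5 -> skip
r=48=110000 popcount=2 -> skip
r=49=110001 popcount=3 -> skip
r=50=110010 popcount=3 -> skip
r=51=110011 popcount=4 -> skip
r=52=110100 popcount=3 -> skip
r=53=110101 popcount=4 -> skip
r=54=110110 popcount=4 -> skip
r=55=110111 popcount=5 -> skip
r=56=111000 popcount=3 -> skip
r=57=111001 popcount=4 -> skip
r=58=111010 popcount=4 -> skip
r=59=111011 popcount=5 -> skip
r=60=111100 popcount=4 -> skip
r=61=111101 popcount=5 -> skip
r=62=111110 popcount=5 -> skip
r=63=111111 popcount=6 -> skip
r=64=1000000 popcount=1 -> KEEP
r=65=1000001 popcount=2 -> skip
r=66=1000010 popcount=2 -> skip
r=67=1000011 popcount=3 -> skip
r=68=1000100 popcount=2 -> skip
r=69=1000101 popcount=3 -> skip
r=70=1000110 popcount=3 -> skip
r=71=1000111 popcount=4 -> skip
r=72=1001000 popcount=2 -> skip
r=73=1001001 popcount=3 -> skip
r=74=1001010 popcount=3 -> skip
r=75=1001011 popcount=4 -> skip
r=76=1001100 popcount=3 -> skip
r=77=1001101 popcount=4 -> skip
r=78=1001110 popcount=4 -> skip
r=79=1001111 popcount=5 -> skip
r=80=1010000 popcount=2 -> skip
r=81=1010001 popcount=3 -> skip
r=82=1010010 popcount=3 -> skip
r=83=1010011 popcount=4 -> skip
r=84=1010100 popcount=3 -> skip
r=85=1010101 popcount=4 -> skip
r=86=1010110 popcount=4 -> skip
r=87=1010111 popcount=5 -> skip
r=88=1011000 popcount=3 -> skip
r=89=1011001 popcount=4 -> skip
r=90=1011010 popcount=4 -> skip
Kept rows: 64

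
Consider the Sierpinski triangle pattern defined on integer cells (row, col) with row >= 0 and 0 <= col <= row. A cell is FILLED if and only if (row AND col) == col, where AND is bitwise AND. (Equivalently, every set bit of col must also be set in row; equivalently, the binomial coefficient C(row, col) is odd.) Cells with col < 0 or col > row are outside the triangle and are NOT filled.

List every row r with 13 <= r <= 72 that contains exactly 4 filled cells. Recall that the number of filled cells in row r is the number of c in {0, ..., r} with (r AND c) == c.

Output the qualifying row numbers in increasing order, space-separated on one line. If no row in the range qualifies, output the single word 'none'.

Row r has 2^popcount(r) filled cells, so we need popcount(r) = log2(4) = 2.
Scan r = 13..72 and keep those with exactly 2 one-bits:
r=13=1101 popcount=3 -> skip
r=14=1110 popcount=3 -> skip
r=15=1111 popcount=4 -> skip
r=16=10000 popcount=1 -> skip
r=17=10001 popcount=2 -> KEEP
r=18=10010 popcount=2 -> KEEP
r=19=10011 popcount=3 -> skip
r=20=10100 popcount=2 -> KEEP
r=21=10101 popcount=3 -> skip
r=22=10110 popcount=3 -> skip
r=23=10111 popcount=4 -> skip
r=24=11000 popcount=2 -> KEEP
r=25=11001 popcount=3 -> skip
r=26=11010 popcount=3 -> skip
r=27=11011 popcount=4 -> skip
r=28=11100 popcount=3 -> skip
r=29=11101 popcount=4 -> skip
r=30=11110 popcount=4 -> skip
r=31=11111 popcount=5 -> skip
r=32=100000 popcount=1 -> skip
r=33=100001 popcount=2 -> KEEP
r=34=100010 popcount=2 -> KEEP
r=35=100011 popcount=3 -> skip
r=36=100100 popcount=2 -> KEEP
r=37=100101 popcount=3 -> skip
r=38=100110 popcount=3 -> skip
r=39=100111 popcount=4 -> skip
r=40=101000 popcount=2 -> KEEP
r=41=101001 popcount=3 -> skip
r=42=101010 popcount=3 -> skip
r=43=101011 popcount=4 -> skip
r=44=101100 popcount=3 -> skip
r=45=101101 popcount=4 -> skip
r=46=101110 popcount=4 -> skip
r=47=101111 popcount=5 -> skip
r=48=110000 popcount=2 -> KEEP
r=49=110001 popcount=3 -> skip
r=50=110010 popcount=3 -> skip
r=51=110011 popcount=4 -> skip
r=52=110100 popcount=3 -> skip
r=53=110101 popcount=4 -> skip
r=54=110110 popcount=4 -> skip
r=55=110111 popcount=5 -> skip
r=56=111000 popcount=3 -> skip
r=57=111001 popcount=4 -> skip
r=58=111010 popcount=4 -> skip
r=59=111011 popcount=5 -> skip
r=60=111100 popcount=4 -> skip
r=61=111101 popcount=5 -> skip
r=62=111110 popcount=5 -> skip
r=63=111111 popcount=6 -> skip
r=64=1000000 popcount=1 -> skip
r=65=1000001 popcount=2 -> KEEP
r=66=1000010 popcount=2 -> KEEP
r=67=1000011 popcount=3 -> skip
r=68=1000100 popcount=2 -> KEEP
r=69=1000101 popcount=3 -> skip
r=70=1000110 popcount=3 -> skip
r=71=1000111 popcount=4 -> skip
r=72=1001000 popcount=2 -> KEEP
Kept rows: 17 18 20 24 33 34 36 40 48 65 66 68 72

Answer: 17 18 20 24 33 34 36 40 48 65 66 68 72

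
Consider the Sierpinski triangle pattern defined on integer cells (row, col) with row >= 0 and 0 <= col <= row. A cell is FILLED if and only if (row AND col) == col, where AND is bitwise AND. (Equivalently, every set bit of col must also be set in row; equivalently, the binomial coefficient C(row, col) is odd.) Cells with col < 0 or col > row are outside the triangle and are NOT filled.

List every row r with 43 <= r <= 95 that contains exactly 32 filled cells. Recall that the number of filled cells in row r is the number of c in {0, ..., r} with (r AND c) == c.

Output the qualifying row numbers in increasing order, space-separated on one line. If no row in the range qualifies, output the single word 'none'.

Row r has 2^popcount(r) filled cells, so we need popcount(r) = log2(32) = 5.
Scan r = 43..95 and keep those with exactly 5 one-bits:
r=43=101011 popcount=4 -> skip
r=44=101100 popcount=3 -> skip
r=45=101101 popcount=4 -> skip
r=46=101110 popcount=4 -> skip
r=47=101111 popcount=5 -> KEEP
r=48=110000 popcount=2 -> skip
r=49=110001 popcount=3 -> skip
r=50=110010 popcount=3 -> skip
r=51=110011 popcount=4 -> skip
r=52=110100 popcount=3 -> skip
r=53=110101 popcount=4 -> skip
r=54=110110 popcount=4 -> skip
r=55=110111 popcount=5 -> KEEP
r=56=111000 popcount=3 -> skip
r=57=111001 popcount=4 -> skip
r=58=111010 popcount=4 -> skip
r=59=111011 popcount=5 -> KEEP
r=60=111100 popcount=4 -> skip
r=61=111101 popcount=5 -> KEEP
r=62=111110 popcount=5 -> KEEP
r=63=111111 popcount=6 -> skip
r=64=1000000 popcount=1 -> skip
r=65=1000001 popcount=2 -> skip
r=66=1000010 popcount=2 -> skip
r=67=1000011 popcount=3 -> skip
r=68=1000100 popcount=2 -> skip
r=69=1000101 popcount=3 -> skip
r=70=1000110 popcount=3 -> skip
r=71=1000111 popcount=4 -> skip
r=72=1001000 popcount=2 -> skip
r=73=1001001 popcount=3 -> skip
r=74=1001010 popcount=3 -> skip
r=75=1001011 popcount=4 -> skip
r=76=1001100 popcount=3 -> skip
r=77=1001101 popcount=4 -> skip
r=78=1001110 popcount=4 -> skip
r=79=1001111 popcount=5 -> KEEP
r=80=1010000 popcount=2 -> skip
r=81=1010001 popcount=3 -> skip
r=82=1010010 popcount=3 -> skip
r=83=1010011 popcount=4 -> skip
r=84=1010100 popcount=3 -> skip
r=85=1010101 popcount=4 -> skip
r=86=1010110 popcount=4 -> skip
r=87=1010111 popcount=5 -> KEEP
r=88=1011000 popcount=3 -> skip
r=89=1011001 popcount=4 -> skip
r=90=1011010 popcount=4 -> skip
r=91=1011011 popcount=5 -> KEEP
r=92=1011100 popcount=4 -> skip
r=93=1011101 popcount=5 -> KEEP
r=94=1011110 popcount=5 -> KEEP
r=95=1011111 popcount=6 -> skip
Kept rows: 47 55 59 61 62 79 87 91 93 94

Answer: 47 55 59 61 62 79 87 91 93 94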